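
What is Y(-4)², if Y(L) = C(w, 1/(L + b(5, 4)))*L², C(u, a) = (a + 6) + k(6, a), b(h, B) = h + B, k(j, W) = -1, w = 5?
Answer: 173056/25 ≈ 6922.2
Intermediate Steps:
b(h, B) = B + h
C(u, a) = 5 + a (C(u, a) = (a + 6) - 1 = (6 + a) - 1 = 5 + a)
Y(L) = L²*(5 + 1/(9 + L)) (Y(L) = (5 + 1/(L + (4 + 5)))*L² = (5 + 1/(L + 9))*L² = (5 + 1/(9 + L))*L² = L²*(5 + 1/(9 + L)))
Y(-4)² = ((-4)²*(46 + 5*(-4))/(9 - 4))² = (16*(46 - 20)/5)² = (16*(⅕)*26)² = (416/5)² = 173056/25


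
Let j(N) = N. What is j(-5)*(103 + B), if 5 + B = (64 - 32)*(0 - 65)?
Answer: 9910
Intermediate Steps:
B = -2085 (B = -5 + (64 - 32)*(0 - 65) = -5 + 32*(-65) = -5 - 2080 = -2085)
j(-5)*(103 + B) = -5*(103 - 2085) = -5*(-1982) = 9910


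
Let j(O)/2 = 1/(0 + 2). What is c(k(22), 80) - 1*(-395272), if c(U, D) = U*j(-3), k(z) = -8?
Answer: 395264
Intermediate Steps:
j(O) = 1 (j(O) = 2/(0 + 2) = 2/2 = 2*(½) = 1)
c(U, D) = U (c(U, D) = U*1 = U)
c(k(22), 80) - 1*(-395272) = -8 - 1*(-395272) = -8 + 395272 = 395264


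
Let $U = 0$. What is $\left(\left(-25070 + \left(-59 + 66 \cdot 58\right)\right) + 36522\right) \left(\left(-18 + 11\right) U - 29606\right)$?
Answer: $-450632926$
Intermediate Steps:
$\left(\left(-25070 + \left(-59 + 66 \cdot 58\right)\right) + 36522\right) \left(\left(-18 + 11\right) U - 29606\right) = \left(\left(-25070 + \left(-59 + 66 \cdot 58\right)\right) + 36522\right) \left(\left(-18 + 11\right) 0 - 29606\right) = \left(\left(-25070 + \left(-59 + 3828\right)\right) + 36522\right) \left(\left(-7\right) 0 - 29606\right) = \left(\left(-25070 + 3769\right) + 36522\right) \left(0 - 29606\right) = \left(-21301 + 36522\right) \left(-29606\right) = 15221 \left(-29606\right) = -450632926$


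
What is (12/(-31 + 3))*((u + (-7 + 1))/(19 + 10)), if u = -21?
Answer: 81/203 ≈ 0.39901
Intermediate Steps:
(12/(-31 + 3))*((u + (-7 + 1))/(19 + 10)) = (12/(-31 + 3))*((-21 + (-7 + 1))/(19 + 10)) = (12/(-28))*((-21 - 6)/29) = (12*(-1/28))*(-27*1/29) = -3/7*(-27/29) = 81/203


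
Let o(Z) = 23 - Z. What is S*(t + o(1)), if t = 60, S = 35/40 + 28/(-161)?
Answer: 5289/92 ≈ 57.489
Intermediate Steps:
S = 129/184 (S = 35*(1/40) + 28*(-1/161) = 7/8 - 4/23 = 129/184 ≈ 0.70109)
S*(t + o(1)) = 129*(60 + (23 - 1*1))/184 = 129*(60 + (23 - 1))/184 = 129*(60 + 22)/184 = (129/184)*82 = 5289/92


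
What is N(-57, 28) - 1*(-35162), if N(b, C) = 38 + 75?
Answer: 35275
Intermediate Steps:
N(b, C) = 113
N(-57, 28) - 1*(-35162) = 113 - 1*(-35162) = 113 + 35162 = 35275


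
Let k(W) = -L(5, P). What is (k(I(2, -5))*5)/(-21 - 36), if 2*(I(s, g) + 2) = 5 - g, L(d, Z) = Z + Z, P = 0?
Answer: 0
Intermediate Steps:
L(d, Z) = 2*Z
I(s, g) = ½ - g/2 (I(s, g) = -2 + (5 - g)/2 = -2 + (5/2 - g/2) = ½ - g/2)
k(W) = 0 (k(W) = -2*0 = -1*0 = 0)
(k(I(2, -5))*5)/(-21 - 36) = (0*5)/(-21 - 36) = 0/(-57) = 0*(-1/57) = 0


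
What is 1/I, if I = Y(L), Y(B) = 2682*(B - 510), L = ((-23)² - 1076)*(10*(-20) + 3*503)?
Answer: -1/1921741506 ≈ -5.2036e-10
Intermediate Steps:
L = -716023 (L = (529 - 1076)*(-200 + 1509) = -547*1309 = -716023)
Y(B) = -1367820 + 2682*B (Y(B) = 2682*(-510 + B) = -1367820 + 2682*B)
I = -1921741506 (I = -1367820 + 2682*(-716023) = -1367820 - 1920373686 = -1921741506)
1/I = 1/(-1921741506) = -1/1921741506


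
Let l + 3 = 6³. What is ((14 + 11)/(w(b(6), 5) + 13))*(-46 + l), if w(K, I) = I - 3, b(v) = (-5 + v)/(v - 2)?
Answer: 835/3 ≈ 278.33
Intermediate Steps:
b(v) = (-5 + v)/(-2 + v)
w(K, I) = -3 + I
l = 213 (l = -3 + 6³ = -3 + 216 = 213)
((14 + 11)/(w(b(6), 5) + 13))*(-46 + l) = ((14 + 11)/((-3 + 5) + 13))*(-46 + 213) = (25/(2 + 13))*167 = (25/15)*167 = (25*(1/15))*167 = (5/3)*167 = 835/3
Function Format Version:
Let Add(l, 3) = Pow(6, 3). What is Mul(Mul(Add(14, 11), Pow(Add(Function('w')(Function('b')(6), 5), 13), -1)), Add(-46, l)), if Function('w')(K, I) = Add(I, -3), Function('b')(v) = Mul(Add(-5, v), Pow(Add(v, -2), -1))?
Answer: Rational(835, 3) ≈ 278.33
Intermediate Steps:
Function('b')(v) = Mul(Pow(Add(-2, v), -1), Add(-5, v)) (Function('b')(v) = Mul(Add(-5, v), Pow(Add(-2, v), -1)) = Mul(Pow(Add(-2, v), -1), Add(-5, v)))
Function('w')(K, I) = Add(-3, I)
l = 213 (l = Add(-3, Pow(6, 3)) = Add(-3, 216) = 213)
Mul(Mul(Add(14, 11), Pow(Add(Function('w')(Function('b')(6), 5), 13), -1)), Add(-46, l)) = Mul(Mul(Add(14, 11), Pow(Add(Add(-3, 5), 13), -1)), Add(-46, 213)) = Mul(Mul(25, Pow(Add(2, 13), -1)), 167) = Mul(Mul(25, Pow(15, -1)), 167) = Mul(Mul(25, Rational(1, 15)), 167) = Mul(Rational(5, 3), 167) = Rational(835, 3)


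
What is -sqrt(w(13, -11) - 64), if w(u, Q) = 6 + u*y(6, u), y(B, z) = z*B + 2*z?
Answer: -sqrt(1294) ≈ -35.972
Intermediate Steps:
y(B, z) = 2*z + B*z (y(B, z) = B*z + 2*z = 2*z + B*z)
w(u, Q) = 6 + 8*u**2 (w(u, Q) = 6 + u*(u*(2 + 6)) = 6 + u*(u*8) = 6 + u*(8*u) = 6 + 8*u**2)
-sqrt(w(13, -11) - 64) = -sqrt((6 + 8*13**2) - 64) = -sqrt((6 + 8*169) - 64) = -sqrt((6 + 1352) - 64) = -sqrt(1358 - 64) = -sqrt(1294)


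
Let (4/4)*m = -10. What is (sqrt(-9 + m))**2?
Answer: -19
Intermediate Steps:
m = -10
(sqrt(-9 + m))**2 = (sqrt(-9 - 10))**2 = (sqrt(-19))**2 = (I*sqrt(19))**2 = -19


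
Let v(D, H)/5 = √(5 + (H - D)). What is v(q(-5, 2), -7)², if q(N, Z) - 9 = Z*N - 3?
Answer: 50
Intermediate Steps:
q(N, Z) = 6 + N*Z (q(N, Z) = 9 + (Z*N - 3) = 9 + (N*Z - 3) = 9 + (-3 + N*Z) = 6 + N*Z)
v(D, H) = 5*√(5 + H - D) (v(D, H) = 5*√(5 + (H - D)) = 5*√(5 + H - D))
v(q(-5, 2), -7)² = (5*√(5 - 7 - (6 - 5*2)))² = (5*√(5 - 7 - (6 - 10)))² = (5*√(5 - 7 - 1*(-4)))² = (5*√(5 - 7 + 4))² = (5*√2)² = 50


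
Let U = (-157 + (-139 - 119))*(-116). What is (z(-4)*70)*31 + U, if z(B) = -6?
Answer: 35120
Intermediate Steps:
U = 48140 (U = (-157 - 258)*(-116) = -415*(-116) = 48140)
(z(-4)*70)*31 + U = -6*70*31 + 48140 = -420*31 + 48140 = -13020 + 48140 = 35120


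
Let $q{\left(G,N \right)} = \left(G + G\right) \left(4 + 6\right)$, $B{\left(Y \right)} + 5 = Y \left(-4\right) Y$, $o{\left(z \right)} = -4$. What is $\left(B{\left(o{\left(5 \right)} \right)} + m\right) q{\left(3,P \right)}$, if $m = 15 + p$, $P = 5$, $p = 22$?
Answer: $-1920$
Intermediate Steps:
$B{\left(Y \right)} = -5 - 4 Y^{2}$ ($B{\left(Y \right)} = -5 + Y \left(-4\right) Y = -5 + - 4 Y Y = -5 - 4 Y^{2}$)
$q{\left(G,N \right)} = 20 G$ ($q{\left(G,N \right)} = 2 G 10 = 20 G$)
$m = 37$ ($m = 15 + 22 = 37$)
$\left(B{\left(o{\left(5 \right)} \right)} + m\right) q{\left(3,P \right)} = \left(\left(-5 - 4 \left(-4\right)^{2}\right) + 37\right) 20 \cdot 3 = \left(\left(-5 - 64\right) + 37\right) 60 = \left(-69 + 37\right) 60 = \left(-32\right) 60 = -1920$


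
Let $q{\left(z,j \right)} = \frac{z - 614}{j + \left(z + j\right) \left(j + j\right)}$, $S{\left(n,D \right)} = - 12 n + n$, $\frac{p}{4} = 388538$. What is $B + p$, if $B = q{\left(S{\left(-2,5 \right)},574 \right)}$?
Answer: $\frac{532127657136}{342391} \approx 1.5542 \cdot 10^{6}$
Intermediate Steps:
$p = 1554152$ ($p = 4 \cdot 388538 = 1554152$)
$S{\left(n,D \right)} = - 11 n$
$q{\left(z,j \right)} = \frac{-614 + z}{j + 2 j \left(j + z\right)}$ ($q{\left(z,j \right)} = \frac{-614 + z}{j + \left(j + z\right) 2 j} = \frac{-614 + z}{j + 2 j \left(j + z\right)}$)
$B = - \frac{296}{342391}$ ($B = \frac{-614 - -22}{574 \left(1 + 2 \cdot 574 + 2 \left(\left(-11\right) \left(-2\right)\right)\right)} = \frac{-614 + 22}{574 \left(1 + 1148 + 2 \cdot 22\right)} = \frac{1}{574} \frac{1}{1 + 1148 + 44} \left(-592\right) = \frac{1}{574} \cdot \frac{1}{1193} \left(-592\right) = - \frac{296}{342391} \approx -0.00086451$)
$B + p = - \frac{296}{342391} + 1554152 = \frac{532127657136}{342391}$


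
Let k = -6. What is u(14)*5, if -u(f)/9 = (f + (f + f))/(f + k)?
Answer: -945/4 ≈ -236.25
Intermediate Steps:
u(f) = -27*f/(-6 + f) (u(f) = -9*(f + (f + f))/(f - 6) = -9*(f + 2*f)/(-6 + f) = -9*3*f/(-6 + f) = -27*f/(-6 + f))
u(14)*5 = -27*14/(-6 + 14)*5 = -27*14/8*5 = -27*14*⅛*5 = -189/4*5 = -945/4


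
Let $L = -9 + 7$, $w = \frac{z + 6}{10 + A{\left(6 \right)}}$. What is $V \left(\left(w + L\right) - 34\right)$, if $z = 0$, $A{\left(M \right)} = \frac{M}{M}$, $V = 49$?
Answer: $- \frac{19110}{11} \approx -1737.3$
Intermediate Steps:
$A{\left(M \right)} = 1$
$w = \frac{6}{11}$ ($w = \frac{0 + 6}{10 + 1} = \frac{6}{11} \approx 0.54545$)
$L = -2$
$V \left(\left(w + L\right) - 34\right) = 49 \left(\left(\frac{6}{11} - 2\right) - 34\right) = 49 \left(- \frac{16}{11} - 34\right) = 49 \left(- \frac{390}{11}\right) = - \frac{19110}{11}$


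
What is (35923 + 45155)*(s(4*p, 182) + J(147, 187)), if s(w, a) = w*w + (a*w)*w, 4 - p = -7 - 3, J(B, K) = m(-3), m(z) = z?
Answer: 46529448030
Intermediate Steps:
J(B, K) = -3
p = 14 (p = 4 - (-7 - 3) = 4 - 1*(-10) = 4 + 10 = 14)
s(w, a) = w**2 + a*w**2
(35923 + 45155)*(s(4*p, 182) + J(147, 187)) = (35923 + 45155)*((4*14)**2*(1 + 182) - 3) = 81078*(56**2*183 - 3) = 81078*(3136*183 - 3) = 81078*(573888 - 3) = 81078*573885 = 46529448030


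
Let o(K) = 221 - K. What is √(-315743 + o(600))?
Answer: I*√316122 ≈ 562.25*I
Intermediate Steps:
√(-315743 + o(600)) = √(-315743 + (221 - 1*600)) = √(-315743 + (221 - 600)) = √(-315743 - 379) = √(-316122) = I*√316122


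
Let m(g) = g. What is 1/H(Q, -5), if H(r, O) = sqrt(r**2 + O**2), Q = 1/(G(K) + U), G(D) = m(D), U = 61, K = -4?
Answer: 57*sqrt(81226)/81226 ≈ 0.20000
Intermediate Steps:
G(D) = D
Q = 1/57 (Q = 1/(-4 + 61) = 1/57 ≈ 0.017544)
H(r, O) = sqrt(O**2 + r**2)
1/H(Q, -5) = 1/(sqrt((-5)**2 + (1/57)**2)) = 1/(sqrt(25 + 1/3249)) = 1/(sqrt(81226/3249)) = 1/(sqrt(81226)/57) = 57*sqrt(81226)/81226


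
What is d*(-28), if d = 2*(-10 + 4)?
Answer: 336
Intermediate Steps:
d = -12 (d = 2*(-6) = -12)
d*(-28) = -12*(-28) = 336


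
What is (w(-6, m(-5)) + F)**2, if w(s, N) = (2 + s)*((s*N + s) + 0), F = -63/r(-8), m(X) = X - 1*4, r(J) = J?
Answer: 2169729/64 ≈ 33902.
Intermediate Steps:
m(X) = -4 + X (m(X) = X - 4 = -4 + X)
F = 63/8 (F = -63/(-8) = -63*(-1/8) = 63/8 ≈ 7.8750)
w(s, N) = (2 + s)*(s + N*s) (w(s, N) = (2 + s)*((N*s + s) + 0) = (2 + s)*((s + N*s) + 0) = (2 + s)*(s + N*s))
(w(-6, m(-5)) + F)**2 = (-6*(2 - 6 + 2*(-4 - 5) + (-4 - 5)*(-6)) + 63/8)**2 = (-6*(2 - 6 + 2*(-9) - 9*(-6)) + 63/8)**2 = (-6*(2 - 6 - 18 + 54) + 63/8)**2 = (-6*32 + 63/8)**2 = (-192 + 63/8)**2 = (-1473/8)**2 = 2169729/64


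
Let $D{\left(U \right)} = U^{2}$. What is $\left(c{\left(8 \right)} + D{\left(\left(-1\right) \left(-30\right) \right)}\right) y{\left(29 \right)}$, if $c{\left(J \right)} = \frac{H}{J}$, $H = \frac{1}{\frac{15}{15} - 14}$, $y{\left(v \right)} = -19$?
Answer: $- \frac{1778381}{104} \approx -17100.0$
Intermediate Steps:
$H = - \frac{1}{13}$ ($H = \frac{1}{15 \cdot \frac{1}{15} - 14} = \frac{1}{1 - 14} = \frac{1}{-13} = - \frac{1}{13} \approx -0.076923$)
$c{\left(J \right)} = - \frac{1}{13 J}$
$\left(c{\left(8 \right)} + D{\left(\left(-1\right) \left(-30\right) \right)}\right) y{\left(29 \right)} = \left(- \frac{1}{13 \cdot 8} + \left(\left(-1\right) \left(-30\right)\right)^{2}\right) \left(-19\right) = \left(\left(- \frac{1}{13}\right) \frac{1}{8} + 30^{2}\right) \left(-19\right) = \left(- \frac{1}{104} + 900\right) \left(-19\right) = \frac{93599}{104} \left(-19\right) = - \frac{1778381}{104}$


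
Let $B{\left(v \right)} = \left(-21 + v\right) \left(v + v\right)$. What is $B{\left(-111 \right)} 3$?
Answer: $87912$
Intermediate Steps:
$B{\left(v \right)} = 2 v \left(-21 + v\right)$ ($B{\left(v \right)} = \left(-21 + v\right) 2 v = 2 v \left(-21 + v\right)$)
$B{\left(-111 \right)} 3 = 2 \left(-111\right) \left(-21 - 111\right) 3 = 2 \left(-111\right) \left(-132\right) 3 = 29304 \cdot 3 = 87912$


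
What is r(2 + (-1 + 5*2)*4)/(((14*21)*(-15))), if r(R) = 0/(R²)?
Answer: 0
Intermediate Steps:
r(R) = 0 (r(R) = 0/R² = 0)
r(2 + (-1 + 5*2)*4)/(((14*21)*(-15))) = 0/(((14*21)*(-15))) = 0/((294*(-15))) = 0/(-4410) = 0*(-1/4410) = 0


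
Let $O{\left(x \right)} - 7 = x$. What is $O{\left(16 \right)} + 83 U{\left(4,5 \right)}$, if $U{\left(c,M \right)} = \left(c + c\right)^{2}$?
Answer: $5335$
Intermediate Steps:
$U{\left(c,M \right)} = 4 c^{2}$ ($U{\left(c,M \right)} = \left(2 c\right)^{2} = 4 c^{2}$)
$O{\left(x \right)} = 7 + x$
$O{\left(16 \right)} + 83 U{\left(4,5 \right)} = \left(7 + 16\right) + 83 \cdot 4 \cdot 4^{2} = 23 + 83 \cdot 4 \cdot 16 = 23 + 83 \cdot 64 = 23 + 5312 = 5335$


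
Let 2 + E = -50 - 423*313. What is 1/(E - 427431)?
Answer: -1/559882 ≈ -1.7861e-6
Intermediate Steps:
E = -132451 (E = -2 + (-50 - 423*313) = -2 + (-50 - 132399) = -2 - 132449 = -132451)
1/(E - 427431) = 1/(-132451 - 427431) = 1/(-559882) = -1/559882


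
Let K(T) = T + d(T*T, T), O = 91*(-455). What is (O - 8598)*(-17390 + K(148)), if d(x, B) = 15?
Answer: 861401681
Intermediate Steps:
O = -41405
K(T) = 15 + T (K(T) = T + 15 = 15 + T)
(O - 8598)*(-17390 + K(148)) = (-41405 - 8598)*(-17390 + (15 + 148)) = -50003*(-17390 + 163) = -50003*(-17227) = 861401681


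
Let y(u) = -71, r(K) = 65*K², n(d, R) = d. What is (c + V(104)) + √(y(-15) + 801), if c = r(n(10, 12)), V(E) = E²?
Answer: 17316 + √730 ≈ 17343.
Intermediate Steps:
c = 6500 (c = 65*10² = 65*100 = 6500)
(c + V(104)) + √(y(-15) + 801) = (6500 + 104²) + √(-71 + 801) = (6500 + 10816) + √730 = 17316 + √730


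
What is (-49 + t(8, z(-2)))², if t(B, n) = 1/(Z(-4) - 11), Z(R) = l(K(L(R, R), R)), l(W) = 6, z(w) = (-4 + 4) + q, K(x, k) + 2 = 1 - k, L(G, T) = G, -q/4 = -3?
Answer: 60516/25 ≈ 2420.6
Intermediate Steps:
q = 12 (q = -4*(-3) = 12)
K(x, k) = -1 - k (K(x, k) = -2 + (1 - k) = -1 - k)
z(w) = 12 (z(w) = (-4 + 4) + 12 = 0 + 12 = 12)
Z(R) = 6
t(B, n) = -⅕ (t(B, n) = 1/(6 - 11) = 1/(-5) = -⅕)
(-49 + t(8, z(-2)))² = (-49 - ⅕)² = (-246/5)² = 60516/25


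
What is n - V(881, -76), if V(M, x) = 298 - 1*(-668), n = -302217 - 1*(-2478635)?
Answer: 2175452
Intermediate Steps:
n = 2176418 (n = -302217 + 2478635 = 2176418)
V(M, x) = 966 (V(M, x) = 298 + 668 = 966)
n - V(881, -76) = 2176418 - 1*966 = 2176418 - 966 = 2175452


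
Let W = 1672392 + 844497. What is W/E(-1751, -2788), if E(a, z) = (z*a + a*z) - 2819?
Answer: 2516889/9760757 ≈ 0.25786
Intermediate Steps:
W = 2516889
E(a, z) = -2819 + 2*a*z (E(a, z) = (a*z + a*z) - 2819 = 2*a*z - 2819 = -2819 + 2*a*z)
W/E(-1751, -2788) = 2516889/(-2819 + 2*(-1751)*(-2788)) = 2516889/(-2819 + 9763576) = 2516889/9760757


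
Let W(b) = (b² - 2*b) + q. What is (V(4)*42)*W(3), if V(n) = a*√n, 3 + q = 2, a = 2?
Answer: 336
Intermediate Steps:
q = -1 (q = -3 + 2 = -1)
W(b) = -1 + b² - 2*b (W(b) = (b² - 2*b) - 1 = -1 + b² - 2*b)
V(n) = 2*√n
(V(4)*42)*W(3) = ((2*√4)*42)*(-1 + 3² - 2*3) = ((2*2)*42)*(-1 + 9 - 6) = (4*42)*2 = 168*2 = 336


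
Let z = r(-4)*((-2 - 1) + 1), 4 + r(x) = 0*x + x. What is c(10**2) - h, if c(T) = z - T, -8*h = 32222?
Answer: 15775/4 ≈ 3943.8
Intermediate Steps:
h = -16111/4 (h = -1/8*32222 = -16111/4 ≈ -4027.8)
r(x) = -4 + x (r(x) = -4 + (0*x + x) = -4 + (0 + x) = -4 + x)
z = 16 (z = (-4 - 4)*((-2 - 1) + 1) = -8*(-3 + 1) = -8*(-2) = 16)
c(T) = 16 - T
c(10**2) - h = (16 - 1*10**2) - 1*(-16111/4) = (16 - 1*100) + 16111/4 = (16 - 100) + 16111/4 = -84 + 16111/4 = 15775/4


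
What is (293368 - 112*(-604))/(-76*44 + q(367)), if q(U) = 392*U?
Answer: 45127/17565 ≈ 2.5691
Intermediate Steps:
(293368 - 112*(-604))/(-76*44 + q(367)) = (293368 - 112*(-604))/(-76*44 + 392*367) = (293368 + 67648)/(-3344 + 143864) = 361016/140520 = 361016*(1/140520) = 45127/17565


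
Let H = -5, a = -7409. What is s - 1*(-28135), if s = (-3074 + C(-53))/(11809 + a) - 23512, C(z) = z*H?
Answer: 20338391/4400 ≈ 4622.4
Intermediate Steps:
C(z) = -5*z (C(z) = z*(-5) = -5*z)
s = -103455609/4400 (s = (-3074 - 5*(-53))/(11809 - 7409) - 23512 = (-3074 + 265)/4400 - 23512 = -2809*1/4400 - 23512 = -2809/4400 - 23512 = -103455609/4400 ≈ -23513.)
s - 1*(-28135) = -103455609/4400 - 1*(-28135) = -103455609/4400 + 28135 = 20338391/4400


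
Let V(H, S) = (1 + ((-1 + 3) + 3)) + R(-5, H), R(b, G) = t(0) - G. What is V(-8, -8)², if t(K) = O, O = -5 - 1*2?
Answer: 49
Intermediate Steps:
O = -7 (O = -5 - 2 = -7)
t(K) = -7
R(b, G) = -7 - G
V(H, S) = -1 - H (V(H, S) = (1 + ((-1 + 3) + 3)) + (-7 - H) = (1 + (2 + 3)) + (-7 - H) = (1 + 5) + (-7 - H) = 6 + (-7 - H) = -1 - H)
V(-8, -8)² = (-1 - 1*(-8))² = (-1 + 8)² = 7² = 49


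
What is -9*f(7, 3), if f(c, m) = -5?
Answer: 45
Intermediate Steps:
-9*f(7, 3) = -9*(-5) = 45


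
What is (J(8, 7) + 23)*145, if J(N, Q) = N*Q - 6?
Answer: 10585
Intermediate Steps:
J(N, Q) = -6 + N*Q
(J(8, 7) + 23)*145 = ((-6 + 8*7) + 23)*145 = ((-6 + 56) + 23)*145 = (50 + 23)*145 = 73*145 = 10585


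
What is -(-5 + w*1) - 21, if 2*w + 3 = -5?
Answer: -12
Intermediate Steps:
w = -4 (w = -3/2 + (½)*(-5) = -3/2 - 5/2 = -4)
-(-5 + w*1) - 21 = -(-5 - 4*1) - 21 = -(-5 - 4) - 21 = -1*(-9) - 21 = 9 - 21 = -12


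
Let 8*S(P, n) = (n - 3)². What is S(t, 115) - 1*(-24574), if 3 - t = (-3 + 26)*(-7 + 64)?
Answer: 26142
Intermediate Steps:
t = -1308 (t = 3 - (-3 + 26)*(-7 + 64) = 3 - 23*57 = 3 - 1*1311 = 3 - 1311 = -1308)
S(P, n) = (-3 + n)²/8 (S(P, n) = (n - 3)²/8 = (-3 + n)²/8)
S(t, 115) - 1*(-24574) = (-3 + 115)²/8 - 1*(-24574) = (⅛)*112² + 24574 = (⅛)*12544 + 24574 = 1568 + 24574 = 26142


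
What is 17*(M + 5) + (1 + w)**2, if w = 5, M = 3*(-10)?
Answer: -389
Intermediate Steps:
M = -30
17*(M + 5) + (1 + w)**2 = 17*(-30 + 5) + (1 + 5)**2 = 17*(-25) + 6**2 = -425 + 36 = -389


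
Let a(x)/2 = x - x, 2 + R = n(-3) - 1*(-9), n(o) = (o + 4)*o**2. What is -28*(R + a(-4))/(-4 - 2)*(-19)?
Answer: -4256/3 ≈ -1418.7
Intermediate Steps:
n(o) = o**2*(4 + o) (n(o) = (4 + o)*o**2 = o**2*(4 + o))
R = 16 (R = -2 + ((-3)**2*(4 - 3) - 1*(-9)) = -2 + (9*1 + 9) = -2 + (9 + 9) = -2 + 18 = 16)
a(x) = 0 (a(x) = 2*(x - x) = 2*0 = 0)
-28*(R + a(-4))/(-4 - 2)*(-19) = -28*(16 + 0)/(-4 - 2)*(-19) = -448/(-6)*(-19) = -448*(-1)/6*(-19) = -28*(-8/3)*(-19) = (224/3)*(-19) = -4256/3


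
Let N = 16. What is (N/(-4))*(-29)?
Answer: 116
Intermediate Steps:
(N/(-4))*(-29) = (16/(-4))*(-29) = (16*(-¼))*(-29) = -4*(-29) = 116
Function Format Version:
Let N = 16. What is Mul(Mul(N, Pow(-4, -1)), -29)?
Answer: 116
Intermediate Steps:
Mul(Mul(N, Pow(-4, -1)), -29) = Mul(Mul(16, Pow(-4, -1)), -29) = Mul(Mul(16, Rational(-1, 4)), -29) = Mul(-4, -29) = 116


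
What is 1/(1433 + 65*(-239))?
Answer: -1/14102 ≈ -7.0912e-5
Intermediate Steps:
1/(1433 + 65*(-239)) = 1/(1433 - 15535) = 1/(-14102) = -1/14102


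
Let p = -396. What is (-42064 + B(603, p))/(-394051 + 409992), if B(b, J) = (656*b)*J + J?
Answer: -156687388/15941 ≈ -9829.2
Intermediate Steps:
B(b, J) = J + 656*J*b (B(b, J) = 656*J*b + J = J + 656*J*b)
(-42064 + B(603, p))/(-394051 + 409992) = (-42064 - 396*(1 + 656*603))/(-394051 + 409992) = (-42064 - 396*(1 + 395568))/15941 = (-42064 - 396*395569)*(1/15941) = (-42064 - 156645324)*(1/15941) = -156687388*1/15941 = -156687388/15941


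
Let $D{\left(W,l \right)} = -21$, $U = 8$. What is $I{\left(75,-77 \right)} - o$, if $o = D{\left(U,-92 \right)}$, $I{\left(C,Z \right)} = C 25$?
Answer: $1896$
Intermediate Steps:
$I{\left(C,Z \right)} = 25 C$
$o = -21$
$I{\left(75,-77 \right)} - o = 25 \cdot 75 - -21 = 1875 + 21 = 1896$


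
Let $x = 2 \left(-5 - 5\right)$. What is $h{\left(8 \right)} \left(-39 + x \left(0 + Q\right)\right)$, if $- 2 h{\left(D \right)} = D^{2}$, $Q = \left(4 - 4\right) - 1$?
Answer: $608$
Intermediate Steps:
$Q = -1$ ($Q = 0 - 1 = -1$)
$x = -20$ ($x = 2 \left(-10\right) = -20$)
$h{\left(D \right)} = - \frac{D^{2}}{2}$
$h{\left(8 \right)} \left(-39 + x \left(0 + Q\right)\right) = - \frac{8^{2}}{2} \left(-39 - 20 \left(0 - 1\right)\right) = \left(- \frac{1}{2}\right) 64 \left(-39 - -20\right) = - 32 \left(-39 + 20\right) = \left(-32\right) \left(-19\right) = 608$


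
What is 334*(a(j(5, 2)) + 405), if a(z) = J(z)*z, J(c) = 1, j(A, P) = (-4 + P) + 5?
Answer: 136272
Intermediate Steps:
j(A, P) = 1 + P
a(z) = z (a(z) = 1*z = z)
334*(a(j(5, 2)) + 405) = 334*((1 + 2) + 405) = 334*(3 + 405) = 334*408 = 136272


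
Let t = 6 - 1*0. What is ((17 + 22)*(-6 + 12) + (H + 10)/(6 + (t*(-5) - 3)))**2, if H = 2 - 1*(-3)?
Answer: 4414201/81 ≈ 54496.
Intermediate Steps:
t = 6 (t = 6 + 0 = 6)
H = 5 (H = 2 + 3 = 5)
((17 + 22)*(-6 + 12) + (H + 10)/(6 + (t*(-5) - 3)))**2 = ((17 + 22)*(-6 + 12) + (5 + 10)/(6 + (6*(-5) - 3)))**2 = (39*6 + 15/(6 + (-30 - 3)))**2 = (234 + 15/(6 - 33))**2 = (234 + 15/(-27))**2 = (234 + 15*(-1/27))**2 = (234 - 5/9)**2 = (2101/9)**2 = 4414201/81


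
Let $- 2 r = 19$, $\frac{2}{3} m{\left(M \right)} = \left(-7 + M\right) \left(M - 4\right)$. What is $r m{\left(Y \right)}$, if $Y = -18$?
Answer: $- \frac{15675}{2} \approx -7837.5$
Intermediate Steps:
$m{\left(M \right)} = \frac{3 \left(-7 + M\right) \left(-4 + M\right)}{2}$ ($m{\left(M \right)} = \frac{3 \left(-7 + M\right) \left(M - 4\right)}{2} = \frac{3 \left(-7 + M\right) \left(-4 + M\right)}{2}$)
$r = - \frac{19}{2}$ ($r = \left(- \frac{1}{2}\right) 19 = - \frac{19}{2} \approx -9.5$)
$r m{\left(Y \right)} = - \frac{19 \left(42 - -297 + \frac{3 \left(-18\right)^{2}}{2}\right)}{2} = - \frac{19 \left(42 + 297 + \frac{3}{2} \cdot 324\right)}{2} = - \frac{19 \left(42 + 297 + 486\right)}{2} = \left(- \frac{19}{2}\right) 825 = - \frac{15675}{2}$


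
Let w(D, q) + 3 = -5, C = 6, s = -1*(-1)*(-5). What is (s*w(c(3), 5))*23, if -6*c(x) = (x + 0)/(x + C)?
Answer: 920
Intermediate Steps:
s = -5 (s = 1*(-5) = -5)
c(x) = -x/(6*(6 + x)) (c(x) = -(x + 0)/(6*(x + 6)) = -x/(6*(6 + x)))
w(D, q) = -8 (w(D, q) = -3 - 5 = -8)
(s*w(c(3), 5))*23 = -5*(-8)*23 = 40*23 = 920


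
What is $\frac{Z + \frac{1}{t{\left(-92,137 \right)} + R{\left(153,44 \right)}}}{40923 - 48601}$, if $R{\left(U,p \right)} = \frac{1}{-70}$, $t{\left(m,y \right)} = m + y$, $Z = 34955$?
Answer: $- \frac{110073365}{24178022} \approx -4.5526$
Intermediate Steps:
$R{\left(U,p \right)} = - \frac{1}{70}$
$\frac{Z + \frac{1}{t{\left(-92,137 \right)} + R{\left(153,44 \right)}}}{40923 - 48601} = \frac{34955 + \frac{1}{\left(-92 + 137\right) - \frac{1}{70}}}{40923 - 48601} = \frac{34955 + \frac{1}{45 - \frac{1}{70}}}{-7678} = \left(34955 + \frac{1}{\frac{3149}{70}}\right) \left(- \frac{1}{7678}\right) = \left(34955 + \frac{70}{3149}\right) \left(- \frac{1}{7678}\right) = \frac{110073365}{3149} \left(- \frac{1}{7678}\right) = - \frac{110073365}{24178022}$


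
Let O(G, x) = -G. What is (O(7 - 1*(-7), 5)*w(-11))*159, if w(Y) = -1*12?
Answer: 26712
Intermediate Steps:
w(Y) = -12
(O(7 - 1*(-7), 5)*w(-11))*159 = (-(7 - 1*(-7))*(-12))*159 = (-(7 + 7)*(-12))*159 = (-1*14*(-12))*159 = -14*(-12)*159 = 168*159 = 26712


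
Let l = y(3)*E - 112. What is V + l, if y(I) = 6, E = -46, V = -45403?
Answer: -45791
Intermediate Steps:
l = -388 (l = 6*(-46) - 112 = -276 - 112 = -388)
V + l = -45403 - 388 = -45791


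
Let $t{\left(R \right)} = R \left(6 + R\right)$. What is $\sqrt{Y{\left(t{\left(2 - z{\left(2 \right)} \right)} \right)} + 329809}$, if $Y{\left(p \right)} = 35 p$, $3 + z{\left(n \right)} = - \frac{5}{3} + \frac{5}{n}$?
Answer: $\frac{13 \sqrt{70571}}{6} \approx 575.58$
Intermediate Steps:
$z{\left(n \right)} = - \frac{14}{3} + \frac{5}{n}$ ($z{\left(n \right)} = -3 + \left(- \frac{5}{3} + \frac{5}{n}\right) = -3 + \left(\left(-5\right) \frac{1}{3} + \frac{5}{n}\right) = -3 - \left(\frac{5}{3} - \frac{5}{n}\right) = - \frac{14}{3} + \frac{5}{n}$)
$\sqrt{Y{\left(t{\left(2 - z{\left(2 \right)} \right)} \right)} + 329809} = \sqrt{35 \left(2 - \left(- \frac{14}{3} + \frac{5}{2}\right)\right) \left(6 + \left(2 - \left(- \frac{14}{3} + \frac{5}{2}\right)\right)\right) + 329809} = \sqrt{35 \left(2 - - \frac{13}{6}\right) \left(6 + \left(2 - - \frac{13}{6}\right)\right) + 329809} = \sqrt{35 \left(2 + \frac{13}{6}\right) \left(6 + \left(2 + \frac{13}{6}\right)\right) + 329809} = \sqrt{35 \frac{25 \left(6 + \frac{25}{6}\right)}{6} + 329809} = \sqrt{35 \cdot \frac{25}{6} \cdot \frac{61}{6} + 329809} = \sqrt{35 \cdot \frac{1525}{36} + 329809} = \sqrt{\frac{53375}{36} + 329809} = \sqrt{\frac{11926499}{36}} = \frac{13 \sqrt{70571}}{6}$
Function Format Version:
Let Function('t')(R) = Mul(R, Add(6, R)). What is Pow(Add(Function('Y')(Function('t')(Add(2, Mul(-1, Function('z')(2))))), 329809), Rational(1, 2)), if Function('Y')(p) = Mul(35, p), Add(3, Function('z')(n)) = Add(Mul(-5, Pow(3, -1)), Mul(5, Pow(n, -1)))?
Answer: Mul(Rational(13, 6), Pow(70571, Rational(1, 2))) ≈ 575.58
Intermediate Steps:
Function('z')(n) = Add(Rational(-14, 3), Mul(5, Pow(n, -1))) (Function('z')(n) = Add(-3, Add(Mul(-5, Pow(3, -1)), Mul(5, Pow(n, -1)))) = Add(-3, Add(Mul(-5, Rational(1, 3)), Mul(5, Pow(n, -1)))) = Add(-3, Add(Rational(-5, 3), Mul(5, Pow(n, -1)))) = Add(Rational(-14, 3), Mul(5, Pow(n, -1))))
Pow(Add(Function('Y')(Function('t')(Add(2, Mul(-1, Function('z')(2))))), 329809), Rational(1, 2)) = Pow(Add(Mul(35, Mul(Add(2, Mul(-1, Add(Rational(-14, 3), Mul(5, Pow(2, -1))))), Add(6, Add(2, Mul(-1, Add(Rational(-14, 3), Mul(5, Pow(2, -1)))))))), 329809), Rational(1, 2)) = Pow(Add(Mul(35, Mul(Add(2, Mul(-1, Add(Rational(-14, 3), Mul(5, Rational(1, 2))))), Add(6, Add(2, Mul(-1, Add(Rational(-14, 3), Mul(5, Rational(1, 2)))))))), 329809), Rational(1, 2)) = Pow(Add(Mul(35, Mul(Add(2, Mul(-1, Add(Rational(-14, 3), Rational(5, 2)))), Add(6, Add(2, Mul(-1, Add(Rational(-14, 3), Rational(5, 2))))))), 329809), Rational(1, 2)) = Pow(Add(Mul(35, Mul(Add(2, Mul(-1, Rational(-13, 6))), Add(6, Add(2, Mul(-1, Rational(-13, 6)))))), 329809), Rational(1, 2)) = Pow(Add(Mul(35, Mul(Add(2, Rational(13, 6)), Add(6, Add(2, Rational(13, 6))))), 329809), Rational(1, 2)) = Pow(Add(Mul(35, Mul(Rational(25, 6), Add(6, Rational(25, 6)))), 329809), Rational(1, 2)) = Pow(Add(Mul(35, Mul(Rational(25, 6), Rational(61, 6))), 329809), Rational(1, 2)) = Pow(Add(Mul(35, Rational(1525, 36)), 329809), Rational(1, 2)) = Pow(Add(Rational(53375, 36), 329809), Rational(1, 2)) = Pow(Rational(11926499, 36), Rational(1, 2)) = Mul(Rational(13, 6), Pow(70571, Rational(1, 2)))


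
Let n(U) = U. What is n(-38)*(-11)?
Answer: 418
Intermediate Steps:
n(-38)*(-11) = -38*(-11) = 418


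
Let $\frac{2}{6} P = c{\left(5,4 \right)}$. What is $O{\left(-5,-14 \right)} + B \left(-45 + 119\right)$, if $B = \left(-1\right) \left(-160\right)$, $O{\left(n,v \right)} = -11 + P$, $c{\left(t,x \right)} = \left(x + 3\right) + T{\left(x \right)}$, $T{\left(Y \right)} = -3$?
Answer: $11841$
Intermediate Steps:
$c{\left(t,x \right)} = x$ ($c{\left(t,x \right)} = \left(x + 3\right) - 3 = \left(3 + x\right) - 3 = x$)
$P = 12$ ($P = 3 \cdot 4 = 12$)
$O{\left(n,v \right)} = 1$ ($O{\left(n,v \right)} = -11 + 12 = 1$)
$B = 160$
$O{\left(-5,-14 \right)} + B \left(-45 + 119\right) = 1 + 160 \left(-45 + 119\right) = 1 + 160 \cdot 74 = 1 + 11840 = 11841$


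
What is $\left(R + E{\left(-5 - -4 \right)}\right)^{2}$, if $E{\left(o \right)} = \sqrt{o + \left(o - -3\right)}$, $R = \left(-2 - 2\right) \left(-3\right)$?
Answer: $169$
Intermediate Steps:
$R = 12$ ($R = \left(-4\right) \left(-3\right) = 12$)
$E{\left(o \right)} = \sqrt{3 + 2 o}$ ($E{\left(o \right)} = \sqrt{o + \left(o + 3\right)} = \sqrt{o + \left(3 + o\right)} = \sqrt{3 + 2 o}$)
$\left(R + E{\left(-5 - -4 \right)}\right)^{2} = \left(12 + \sqrt{3 + 2 \left(-5 - -4\right)}\right)^{2} = \left(12 + \sqrt{3 + 2 \left(-5 + 4\right)}\right)^{2} = \left(12 + \sqrt{3 + 2 \left(-1\right)}\right)^{2} = \left(12 + \sqrt{3 - 2}\right)^{2} = \left(12 + \sqrt{1}\right)^{2} = \left(12 + 1\right)^{2} = 13^{2} = 169$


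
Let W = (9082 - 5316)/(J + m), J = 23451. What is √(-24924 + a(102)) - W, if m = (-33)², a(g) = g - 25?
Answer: -1883/12270 + I*√24847 ≈ -0.15346 + 157.63*I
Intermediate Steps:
a(g) = -25 + g
m = 1089
W = 1883/12270 (W = (9082 - 5316)/(23451 + 1089) = 3766/24540 = 3766*(1/24540) = 1883/12270 ≈ 0.15346)
√(-24924 + a(102)) - W = √(-24924 + (-25 + 102)) - 1*1883/12270 = √(-24924 + 77) - 1883/12270 = √(-24847) - 1883/12270 = I*√24847 - 1883/12270 = -1883/12270 + I*√24847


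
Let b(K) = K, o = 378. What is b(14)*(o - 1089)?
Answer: -9954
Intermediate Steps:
b(14)*(o - 1089) = 14*(378 - 1089) = 14*(-711) = -9954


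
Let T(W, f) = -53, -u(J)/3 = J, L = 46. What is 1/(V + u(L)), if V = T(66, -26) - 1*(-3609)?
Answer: 1/3418 ≈ 0.00029257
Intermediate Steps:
u(J) = -3*J
V = 3556 (V = -53 - 1*(-3609) = -53 + 3609 = 3556)
1/(V + u(L)) = 1/(3556 - 3*46) = 1/(3556 - 138) = 1/3418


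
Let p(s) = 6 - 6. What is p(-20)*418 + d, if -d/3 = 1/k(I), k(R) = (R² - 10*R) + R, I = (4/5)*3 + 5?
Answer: 75/296 ≈ 0.25338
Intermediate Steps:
p(s) = 0
I = 37/5 (I = (4*(⅕))*3 + 5 = (⅘)*3 + 5 = 12/5 + 5 = 37/5 ≈ 7.4000)
k(R) = R² - 9*R
d = 75/296 (d = -3*5/(37*(-9 + 37/5)) = -3/((37/5)*(-8/5)) = -3/(-296/25) = -3*(-25/296) = 75/296 ≈ 0.25338)
p(-20)*418 + d = 0*418 + 75/296 = 0 + 75/296 = 75/296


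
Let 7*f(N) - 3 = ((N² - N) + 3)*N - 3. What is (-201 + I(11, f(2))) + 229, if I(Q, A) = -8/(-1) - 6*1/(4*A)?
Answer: 699/20 ≈ 34.950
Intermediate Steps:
f(N) = N*(3 + N² - N)/7 (f(N) = 3/7 + (((N² - N) + 3)*N - 3)/7 = 3/7 + ((3 + N² - N)*N - 3)/7 = 3/7 + (N*(3 + N² - N) - 3)/7 = 3/7 + (-3 + N*(3 + N² - N))/7 = 3/7 + (-3/7 + N*(3 + N² - N)/7) = N*(3 + N² - N)/7)
I(Q, A) = 8 - 3/(2*A) (I(Q, A) = -8*(-1) - 3/(2*A) = 8 - 3/(2*A))
(-201 + I(11, f(2))) + 229 = (-201 + (8 - 3*7/(2*(3 + 2² - 1*2))/2)) + 229 = (-201 + (8 - 3*7/(2*(3 + 4 - 2))/2)) + 229 = (-201 + (8 - 3/(2*((⅐)*2*5)))) + 229 = (-201 + (8 - 3/(2*10/7))) + 229 = (-201 + (8 - 3/2*7/10)) + 229 = (-201 + (8 - 21/20)) + 229 = (-201 + 139/20) + 229 = -3881/20 + 229 = 699/20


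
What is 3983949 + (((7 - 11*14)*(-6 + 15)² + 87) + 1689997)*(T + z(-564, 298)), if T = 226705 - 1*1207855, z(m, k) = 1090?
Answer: -1644710166671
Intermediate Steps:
T = -981150 (T = 226705 - 1207855 = -981150)
3983949 + (((7 - 11*14)*(-6 + 15)² + 87) + 1689997)*(T + z(-564, 298)) = 3983949 + (((7 - 11*14)*(-6 + 15)² + 87) + 1689997)*(-981150 + 1090) = 3983949 + (((7 - 154)*9² + 87) + 1689997)*(-980060) = 3983949 + ((-147*81 + 87) + 1689997)*(-980060) = 3983949 + ((-11907 + 87) + 1689997)*(-980060) = 3983949 + (-11820 + 1689997)*(-980060) = 3983949 + 1678177*(-980060) = 3983949 - 1644714150620 = -1644710166671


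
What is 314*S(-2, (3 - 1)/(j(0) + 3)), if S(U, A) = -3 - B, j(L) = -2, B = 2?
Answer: -1570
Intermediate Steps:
S(U, A) = -5 (S(U, A) = -3 - 1*2 = -3 - 2 = -5)
314*S(-2, (3 - 1)/(j(0) + 3)) = 314*(-5) = -1570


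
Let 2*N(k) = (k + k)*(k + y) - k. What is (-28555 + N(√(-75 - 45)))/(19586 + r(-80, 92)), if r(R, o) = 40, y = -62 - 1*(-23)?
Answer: -28675/19626 - 79*I*√30/19626 ≈ -1.4611 - 0.022047*I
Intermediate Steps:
y = -39 (y = -62 + 23 = -39)
N(k) = -k/2 + k*(-39 + k) (N(k) = ((k + k)*(k - 39) - k)/2 = ((2*k)*(-39 + k) - k)/2 = (2*k*(-39 + k) - k)/2 = (-k + 2*k*(-39 + k))/2 = -k/2 + k*(-39 + k))
(-28555 + N(√(-75 - 45)))/(19586 + r(-80, 92)) = (-28555 + √(-75 - 45)*(-79 + 2*√(-75 - 45))/2)/(19586 + 40) = (-28555 + √(-120)*(-79 + 2*√(-120))/2)/19626 = (-28555 + (2*I*√30)*(-79 + 2*(2*I*√30))/2)*(1/19626) = (-28555 + (2*I*√30)*(-79 + 4*I*√30)/2)*(1/19626) = (-28555 + I*√30*(-79 + 4*I*√30))*(1/19626) = -28555/19626 + I*√30*(-79 + 4*I*√30)/19626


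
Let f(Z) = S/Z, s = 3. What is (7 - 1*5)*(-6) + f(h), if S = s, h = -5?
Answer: -63/5 ≈ -12.600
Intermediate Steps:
S = 3
f(Z) = 3/Z
(7 - 1*5)*(-6) + f(h) = (7 - 1*5)*(-6) + 3/(-5) = (7 - 5)*(-6) + 3*(-1/5) = 2*(-6) - 3/5 = -12 - 3/5 = -63/5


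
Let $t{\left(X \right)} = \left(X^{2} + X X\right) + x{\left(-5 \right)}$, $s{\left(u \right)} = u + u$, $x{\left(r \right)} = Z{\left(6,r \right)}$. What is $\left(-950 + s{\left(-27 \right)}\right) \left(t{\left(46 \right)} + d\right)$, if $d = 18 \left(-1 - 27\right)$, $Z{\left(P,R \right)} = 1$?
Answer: $-3743916$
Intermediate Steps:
$x{\left(r \right)} = 1$
$s{\left(u \right)} = 2 u$
$t{\left(X \right)} = 1 + 2 X^{2}$ ($t{\left(X \right)} = \left(X^{2} + X X\right) + 1 = \left(X^{2} + X^{2}\right) + 1 = 2 X^{2} + 1 = 1 + 2 X^{2}$)
$d = -504$ ($d = 18 \left(-28\right) = -504$)
$\left(-950 + s{\left(-27 \right)}\right) \left(t{\left(46 \right)} + d\right) = \left(-950 + 2 \left(-27\right)\right) \left(\left(1 + 2 \cdot 46^{2}\right) - 504\right) = \left(-950 - 54\right) \left(\left(1 + 2 \cdot 2116\right) - 504\right) = - 1004 \left(\left(1 + 4232\right) - 504\right) = - 1004 \left(4233 - 504\right) = \left(-1004\right) 3729 = -3743916$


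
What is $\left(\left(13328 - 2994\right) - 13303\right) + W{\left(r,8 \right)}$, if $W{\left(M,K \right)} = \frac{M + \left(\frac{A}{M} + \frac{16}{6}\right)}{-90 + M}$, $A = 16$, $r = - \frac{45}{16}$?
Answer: $- \frac{198399224}{66825} \approx -2968.9$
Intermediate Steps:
$r = - \frac{45}{16}$ ($r = \left(-45\right) \frac{1}{16} = - \frac{45}{16} \approx -2.8125$)
$W{\left(M,K \right)} = \frac{\frac{8}{3} + M + \frac{16}{M}}{-90 + M}$ ($W{\left(M,K \right)} = \frac{M + \left(\frac{16}{M} + \frac{16}{6}\right)}{-90 + M} = \frac{M + \left(\frac{16}{M} + 16 \cdot \frac{1}{6}\right)}{-90 + M} = \frac{M + \left(\frac{16}{M} + \frac{8}{3}\right)}{-90 + M} = \frac{M + \left(\frac{8}{3} + \frac{16}{M}\right)}{-90 + M} = \frac{\frac{8}{3} + M + \frac{16}{M}}{-90 + M}$)
$\left(\left(13328 - 2994\right) - 13303\right) + W{\left(r,8 \right)} = \left(\left(13328 - 2994\right) - 13303\right) + \frac{16 + \left(- \frac{45}{16}\right)^{2} + \frac{8}{3} \left(- \frac{45}{16}\right)}{\left(- \frac{45}{16}\right) \left(-90 - \frac{45}{16}\right)} = \left(\left(13328 - 2994\right) - 13303\right) - \frac{16 \left(16 + \frac{2025}{256} - \frac{15}{2}\right)}{45 \left(- \frac{1485}{16}\right)} = \left(10334 - 13303\right) - \left(- \frac{256}{66825}\right) \frac{4201}{256} = -2969 + \frac{4201}{66825} = - \frac{198399224}{66825}$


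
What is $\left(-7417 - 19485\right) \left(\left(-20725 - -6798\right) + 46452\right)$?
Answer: $-874987550$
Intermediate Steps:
$\left(-7417 - 19485\right) \left(\left(-20725 - -6798\right) + 46452\right) = - 26902 \left(\left(-20725 + 6798\right) + 46452\right) = - 26902 \left(-13927 + 46452\right) = \left(-26902\right) 32525 = -874987550$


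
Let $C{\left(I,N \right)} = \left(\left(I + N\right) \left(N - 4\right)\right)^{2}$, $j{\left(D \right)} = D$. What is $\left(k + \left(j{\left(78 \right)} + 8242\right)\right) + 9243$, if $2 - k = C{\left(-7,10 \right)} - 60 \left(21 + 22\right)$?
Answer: $19821$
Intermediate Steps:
$C{\left(I,N \right)} = \left(-4 + N\right)^{2} \left(I + N\right)^{2}$ ($C{\left(I,N \right)} = \left(\left(I + N\right) \left(-4 + N\right)\right)^{2} = \left(\left(-4 + N\right) \left(I + N\right)\right)^{2} = \left(-4 + N\right)^{2} \left(I + N\right)^{2}$)
$k = 2258$ ($k = 2 - \left(\left(-4 + 10\right)^{2} \left(-7 + 10\right)^{2} - 60 \left(21 + 22\right)\right) = 2 - \left(6^{2} \cdot 3^{2} - 2580\right) = 2 - \left(36 \cdot 9 - 2580\right) = 2 - \left(324 - 2580\right) = 2 - -2256 = 2 + 2256 = 2258$)
$\left(k + \left(j{\left(78 \right)} + 8242\right)\right) + 9243 = \left(2258 + \left(78 + 8242\right)\right) + 9243 = \left(2258 + 8320\right) + 9243 = 10578 + 9243 = 19821$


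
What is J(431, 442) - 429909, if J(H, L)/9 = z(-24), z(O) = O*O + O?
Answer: -424941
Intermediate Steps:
z(O) = O + O² (z(O) = O² + O = O + O²)
J(H, L) = 4968 (J(H, L) = 9*(-24*(1 - 24)) = 9*(-24*(-23)) = 9*552 = 4968)
J(431, 442) - 429909 = 4968 - 429909 = -424941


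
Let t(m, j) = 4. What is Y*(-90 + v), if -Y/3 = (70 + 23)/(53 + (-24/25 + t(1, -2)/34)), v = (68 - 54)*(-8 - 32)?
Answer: 8563750/2463 ≈ 3477.0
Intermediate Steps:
v = -560 (v = 14*(-40) = -560)
Y = -13175/2463 (Y = -3*(70 + 23)/(53 + (-24/25 + 4/34)) = -279/(53 + (-24*1/25 + 4*(1/34))) = -279/(53 + (-24/25 + 2/17)) = -279/(53 - 358/425) = -279/22167/425 = -279*425/22167 = -3*13175/7389 = -13175/2463 ≈ -5.3492)
Y*(-90 + v) = -13175*(-90 - 560)/2463 = -13175/2463*(-650) = 8563750/2463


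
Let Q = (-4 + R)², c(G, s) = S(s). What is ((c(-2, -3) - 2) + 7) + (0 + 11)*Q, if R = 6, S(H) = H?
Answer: 46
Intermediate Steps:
c(G, s) = s
Q = 4 (Q = (-4 + 6)² = 2² = 4)
((c(-2, -3) - 2) + 7) + (0 + 11)*Q = ((-3 - 2) + 7) + (0 + 11)*4 = (-5 + 7) + 11*4 = 2 + 44 = 46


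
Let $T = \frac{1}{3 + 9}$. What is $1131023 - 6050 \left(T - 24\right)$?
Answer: $\frac{7654313}{6} \approx 1.2757 \cdot 10^{6}$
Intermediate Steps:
$T = \frac{1}{12} \approx 0.083333$
$1131023 - 6050 \left(T - 24\right) = 1131023 - 6050 \left(\frac{1}{12} - 24\right) = 1131023 - 6050 \left(- \frac{287}{12}\right) = 1131023 - - \frac{868175}{6} = 1131023 + \frac{868175}{6} = \frac{7654313}{6}$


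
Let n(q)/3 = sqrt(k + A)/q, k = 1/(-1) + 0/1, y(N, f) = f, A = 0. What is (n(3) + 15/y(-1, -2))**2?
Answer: 221/4 - 15*I ≈ 55.25 - 15.0*I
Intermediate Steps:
k = -1 (k = 1*(-1) + 0*1 = -1 + 0 = -1)
n(q) = 3*I/q (n(q) = 3*(sqrt(-1 + 0)/q) = 3*(sqrt(-1)/q) = 3*(I/q) = 3*I/q)
(n(3) + 15/y(-1, -2))**2 = (3*I/3 + 15/(-2))**2 = (3*I*(1/3) + 15*(-1/2))**2 = (I - 15/2)**2 = (-15/2 + I)**2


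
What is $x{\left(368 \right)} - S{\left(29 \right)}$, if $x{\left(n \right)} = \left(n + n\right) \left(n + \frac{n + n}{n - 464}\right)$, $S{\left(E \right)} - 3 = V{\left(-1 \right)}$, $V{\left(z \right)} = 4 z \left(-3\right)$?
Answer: $\frac{795571}{3} \approx 2.6519 \cdot 10^{5}$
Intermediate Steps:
$V{\left(z \right)} = - 12 z$
$S{\left(E \right)} = 15$ ($S{\left(E \right)} = 3 - -12 = 3 + 12 = 15$)
$x{\left(n \right)} = 2 n \left(n + \frac{2 n}{-464 + n}\right)$
$x{\left(368 \right)} - S{\left(29 \right)} = \frac{2 \cdot 368^{2} \left(-462 + 368\right)}{-464 + 368} - 15 = 2 \cdot 135424 \frac{1}{-96} \left(-94\right) - 15 = 2 \cdot 135424 \left(- \frac{1}{96}\right) \left(-94\right) - 15 = \frac{795616}{3} - 15 = \frac{795571}{3}$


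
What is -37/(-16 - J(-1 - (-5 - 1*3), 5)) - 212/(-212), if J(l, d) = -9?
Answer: 44/7 ≈ 6.2857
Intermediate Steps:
-37/(-16 - J(-1 - (-5 - 1*3), 5)) - 212/(-212) = -37/(-16 - 1*(-9)) - 212/(-212) = -37/(-16 + 9) - 212*(-1/212) = -37/(-7) + 1 = -37*(-1/7) + 1 = 37/7 + 1 = 44/7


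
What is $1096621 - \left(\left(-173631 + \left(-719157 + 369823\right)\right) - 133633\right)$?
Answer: $1753219$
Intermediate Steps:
$1096621 - \left(\left(-173631 + \left(-719157 + 369823\right)\right) - 133633\right) = 1096621 - \left(\left(-173631 - 349334\right) - 133633\right) = 1096621 - \left(-522965 - 133633\right) = 1096621 - -656598 = 1096621 + 656598 = 1753219$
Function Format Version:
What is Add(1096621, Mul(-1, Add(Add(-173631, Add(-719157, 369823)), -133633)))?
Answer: 1753219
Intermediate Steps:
Add(1096621, Mul(-1, Add(Add(-173631, Add(-719157, 369823)), -133633))) = Add(1096621, Mul(-1, Add(Add(-173631, -349334), -133633))) = Add(1096621, Mul(-1, Add(-522965, -133633))) = Add(1096621, Mul(-1, -656598)) = Add(1096621, 656598) = 1753219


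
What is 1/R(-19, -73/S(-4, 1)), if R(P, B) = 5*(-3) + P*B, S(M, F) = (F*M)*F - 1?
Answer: -5/1462 ≈ -0.0034200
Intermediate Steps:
S(M, F) = -1 + M*F² (S(M, F) = M*F² - 1 = -1 + M*F²)
R(P, B) = -15 + B*P
1/R(-19, -73/S(-4, 1)) = 1/(-15 - 73/(-1 - 4*1²)*(-19)) = 1/(-15 - 73/(-1 - 4*1)*(-19)) = 1/(-15 - 73/(-1 - 4)*(-19)) = 1/(-15 - 73/(-5)*(-19)) = 1/(-15 - 73*(-⅕)*(-19)) = 1/(-15 + (73/5)*(-19)) = 1/(-15 - 1387/5) = 1/(-1462/5) = -5/1462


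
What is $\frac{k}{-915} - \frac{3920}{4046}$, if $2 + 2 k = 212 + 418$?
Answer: $- \frac{346946}{264435} \approx -1.312$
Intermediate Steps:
$k = 314$ ($k = -1 + \frac{212 + 418}{2} = -1 + \frac{1}{2} \cdot 630 = -1 + 315 = 314$)
$\frac{k}{-915} - \frac{3920}{4046} = \frac{314}{-915} - \frac{3920}{4046} = 314 \left(- \frac{1}{915}\right) - \frac{280}{289} = - \frac{314}{915} - \frac{280}{289} = - \frac{346946}{264435}$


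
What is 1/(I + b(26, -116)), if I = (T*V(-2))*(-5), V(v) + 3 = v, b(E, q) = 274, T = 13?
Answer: 1/599 ≈ 0.0016694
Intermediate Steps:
V(v) = -3 + v
I = 325 (I = (13*(-3 - 2))*(-5) = (13*(-5))*(-5) = -65*(-5) = 325)
1/(I + b(26, -116)) = 1/(325 + 274) = 1/599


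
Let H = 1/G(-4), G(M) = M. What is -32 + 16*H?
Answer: -36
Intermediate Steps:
H = -¼ (H = 1/(-4) = -¼ ≈ -0.25000)
-32 + 16*H = -32 + 16*(-¼) = -32 - 4 = -36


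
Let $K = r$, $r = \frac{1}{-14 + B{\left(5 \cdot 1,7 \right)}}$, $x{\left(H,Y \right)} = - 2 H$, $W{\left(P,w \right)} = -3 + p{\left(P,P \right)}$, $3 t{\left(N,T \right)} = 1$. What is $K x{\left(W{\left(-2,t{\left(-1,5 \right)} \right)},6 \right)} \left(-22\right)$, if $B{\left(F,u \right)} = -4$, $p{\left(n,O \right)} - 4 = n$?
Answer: $\frac{22}{9} \approx 2.4444$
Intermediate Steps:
$t{\left(N,T \right)} = \frac{1}{3}$ ($t{\left(N,T \right)} = \frac{1}{3} \cdot 1 = \frac{1}{3}$)
$p{\left(n,O \right)} = 4 + n$
$W{\left(P,w \right)} = 1 + P$ ($W{\left(P,w \right)} = -3 + \left(4 + P\right) = 1 + P$)
$r = - \frac{1}{18}$ ($r = \frac{1}{-14 - 4} = \frac{1}{-18} = - \frac{1}{18} \approx -0.055556$)
$K = - \frac{1}{18} \approx -0.055556$
$K x{\left(W{\left(-2,t{\left(-1,5 \right)} \right)},6 \right)} \left(-22\right) = - \frac{\left(-2\right) \left(1 - 2\right)}{18} \left(-22\right) = - \frac{\left(-2\right) \left(-1\right)}{18} \left(-22\right) = \left(- \frac{1}{18}\right) 2 \left(-22\right) = \left(- \frac{1}{9}\right) \left(-22\right) = \frac{22}{9}$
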